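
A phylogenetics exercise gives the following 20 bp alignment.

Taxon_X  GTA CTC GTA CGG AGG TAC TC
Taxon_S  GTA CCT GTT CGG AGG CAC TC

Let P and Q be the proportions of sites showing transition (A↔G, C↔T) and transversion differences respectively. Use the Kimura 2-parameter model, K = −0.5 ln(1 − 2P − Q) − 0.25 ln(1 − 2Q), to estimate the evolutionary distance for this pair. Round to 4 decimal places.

Differing sites — 5:T/C (Ti); 6:C/T (Ti); 9:A/T (Tv); 16:T/C (Ti).
Of the 4 differences, 3 transitions and 1 transversion over 20 sites: P = 3/20 = 0.150000, Q = 1/20 = 0.050000.
d = −0.5·ln(0.650000) − 0.25·ln(0.900000) = −0.5·(-0.430783) − 0.25·(-0.105361) = 0.2417.

0.2417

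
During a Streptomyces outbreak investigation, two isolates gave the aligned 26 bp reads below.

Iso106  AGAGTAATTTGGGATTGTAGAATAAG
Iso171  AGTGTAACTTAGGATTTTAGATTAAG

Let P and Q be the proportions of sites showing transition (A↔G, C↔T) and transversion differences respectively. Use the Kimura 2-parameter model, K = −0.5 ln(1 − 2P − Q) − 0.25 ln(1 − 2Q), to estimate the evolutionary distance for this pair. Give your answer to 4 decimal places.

0.2224

Mismatches occur at site 3 (A/T, transversion), site 8 (T/C, transition), site 11 (G/A, transition), site 17 (G/T, transversion), site 22 (A/T, transversion).
Of the 5 differences, 2 transitions and 3 transversions over 26 sites: P = 2/26 = 0.076923, Q = 3/26 = 0.115385.
d = −0.5·ln(0.730769) − 0.25·ln(0.769230) = −0.5·(-0.313658) − 0.25·(-0.262365) = 0.2224.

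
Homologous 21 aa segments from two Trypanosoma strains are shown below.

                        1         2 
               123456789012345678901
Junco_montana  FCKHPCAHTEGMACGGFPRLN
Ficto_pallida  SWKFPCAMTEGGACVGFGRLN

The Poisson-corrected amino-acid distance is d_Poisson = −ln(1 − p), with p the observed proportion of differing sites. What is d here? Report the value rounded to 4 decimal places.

The sequences differ at positions 1 (F/S), 2 (C/W), 4 (H/F), 8 (H/M), 12 (M/G), 15 (G/V), 18 (P/G).
p = 7/21 = 0.333333.
d = −ln(1 − 0.333333) = −ln(0.666667) = 0.4055.

0.4055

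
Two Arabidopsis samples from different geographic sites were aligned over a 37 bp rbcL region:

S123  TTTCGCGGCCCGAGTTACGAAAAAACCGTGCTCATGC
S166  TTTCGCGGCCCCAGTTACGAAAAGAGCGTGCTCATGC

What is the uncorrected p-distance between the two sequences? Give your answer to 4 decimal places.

Mismatches occur at site 12 (G↔C), site 24 (A↔G), site 26 (C↔G).
There are 3 differences over 37 sites, so p = 3/37 = 0.0811.

0.0811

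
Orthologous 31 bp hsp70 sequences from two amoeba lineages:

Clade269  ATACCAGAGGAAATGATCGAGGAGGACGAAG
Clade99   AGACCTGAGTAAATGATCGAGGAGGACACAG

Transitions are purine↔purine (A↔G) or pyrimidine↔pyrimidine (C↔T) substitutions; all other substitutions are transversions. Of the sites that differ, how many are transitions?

1

The sequences differ at positions 2 (T/G, transversion), 6 (A/T, transversion), 10 (G/T, transversion), 28 (G/A, transition), 29 (A/C, transversion).
Of the 5 differences, 1 transition and 4 transversions, so the answer is 1.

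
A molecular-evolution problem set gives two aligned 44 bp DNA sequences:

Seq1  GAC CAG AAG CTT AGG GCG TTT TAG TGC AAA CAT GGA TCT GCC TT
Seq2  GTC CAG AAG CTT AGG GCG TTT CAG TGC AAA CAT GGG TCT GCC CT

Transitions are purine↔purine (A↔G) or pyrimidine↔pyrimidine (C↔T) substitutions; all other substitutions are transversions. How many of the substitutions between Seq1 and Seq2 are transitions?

The sequences differ at positions 2 (A/T, transversion), 22 (T/C, transition), 36 (A/G, transition), 43 (T/C, transition).
Of the 4 differences, 3 transitions and 1 transversion, so the answer is 3.

3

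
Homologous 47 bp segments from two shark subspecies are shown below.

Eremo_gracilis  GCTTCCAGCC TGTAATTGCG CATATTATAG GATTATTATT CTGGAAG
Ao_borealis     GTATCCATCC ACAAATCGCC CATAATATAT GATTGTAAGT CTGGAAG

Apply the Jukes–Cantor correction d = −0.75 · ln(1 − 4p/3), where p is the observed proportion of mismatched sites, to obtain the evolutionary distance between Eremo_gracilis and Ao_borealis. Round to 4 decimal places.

0.3451

The sequences differ at positions 2 (C/T), 3 (T/A), 8 (G/T), 11 (T/A), 12 (G/C), 13 (T/A), 17 (T/C), 20 (G/C), 25 (T/A), 30 (G/T), 35 (A/G), 37 (T/A), 39 (T/G).
p = 13/47 = 0.276596.
d = −0.75 · ln(1 − (4/3)·0.276596) = −0.75 · ln(0.631205) = −0.75 · (-0.460125) = 0.3451.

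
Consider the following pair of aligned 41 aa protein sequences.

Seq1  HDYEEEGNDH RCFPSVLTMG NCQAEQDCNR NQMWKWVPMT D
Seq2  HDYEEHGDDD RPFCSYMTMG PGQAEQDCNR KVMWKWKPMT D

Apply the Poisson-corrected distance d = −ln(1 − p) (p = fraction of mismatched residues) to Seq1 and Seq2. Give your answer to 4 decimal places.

The sequences differ at positions 6 (E/H), 8 (N/D), 10 (H/D), 12 (C/P), 14 (P/C), 16 (V/Y), 17 (L/M), 21 (N/P), 22 (C/G), 31 (N/K), 32 (Q/V), 37 (V/K).
p = 12/41 = 0.292683.
d = −ln(1 − 0.292683) = −ln(0.707317) = 0.3463.

0.3463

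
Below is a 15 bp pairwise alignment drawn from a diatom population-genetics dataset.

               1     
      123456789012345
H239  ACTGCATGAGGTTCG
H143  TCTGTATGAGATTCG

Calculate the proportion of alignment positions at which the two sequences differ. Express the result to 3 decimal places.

The sequences differ at positions 1 (A/T), 5 (C/T), 11 (G/A).
There are 3 differences over 15 sites, so p = 3/15 = 0.200.

0.200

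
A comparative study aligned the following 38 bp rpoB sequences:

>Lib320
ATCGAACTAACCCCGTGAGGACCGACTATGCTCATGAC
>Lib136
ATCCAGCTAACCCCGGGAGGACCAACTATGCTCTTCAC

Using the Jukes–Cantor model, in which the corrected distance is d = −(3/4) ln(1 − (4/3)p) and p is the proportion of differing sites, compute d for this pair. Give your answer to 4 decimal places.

Mismatches occur at site 4 (G/C), site 6 (A/G), site 16 (T/G), site 24 (G/A), site 34 (A/T), site 36 (G/C).
p = 6/38 = 0.157895.
d = −0.75 · ln(1 − (4/3)·0.157895) = −0.75 · ln(0.789473) = −0.75 · (-0.236390) = 0.1773.

0.1773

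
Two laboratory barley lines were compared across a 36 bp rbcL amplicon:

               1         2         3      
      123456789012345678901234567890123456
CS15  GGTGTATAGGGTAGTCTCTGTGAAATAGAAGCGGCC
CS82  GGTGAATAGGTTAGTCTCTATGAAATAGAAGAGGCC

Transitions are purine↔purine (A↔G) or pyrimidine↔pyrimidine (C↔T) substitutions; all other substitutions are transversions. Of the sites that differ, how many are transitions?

1

Differing sites — 5:T/A (Tv); 11:G/T (Tv); 20:G/A (Ti); 32:C/A (Tv).
Of the 4 differences, 1 transition and 3 transversions, so the answer is 1.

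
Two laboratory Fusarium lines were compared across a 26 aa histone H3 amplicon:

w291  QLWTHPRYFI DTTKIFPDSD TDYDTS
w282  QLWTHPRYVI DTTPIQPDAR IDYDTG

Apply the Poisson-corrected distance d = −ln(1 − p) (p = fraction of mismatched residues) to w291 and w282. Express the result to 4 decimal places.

Mismatches occur at site 9 (F/V), site 14 (K/P), site 16 (F/Q), site 19 (S/A), site 20 (D/R), site 21 (T/I), site 26 (S/G).
p = 7/26 = 0.269231.
d = −ln(1 − 0.269231) = −ln(0.730769) = 0.3137.

0.3137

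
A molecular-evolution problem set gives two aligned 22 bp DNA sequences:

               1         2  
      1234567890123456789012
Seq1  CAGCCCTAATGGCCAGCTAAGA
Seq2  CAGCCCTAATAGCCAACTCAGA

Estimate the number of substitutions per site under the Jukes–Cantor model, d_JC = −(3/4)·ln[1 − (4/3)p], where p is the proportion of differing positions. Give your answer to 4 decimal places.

0.1505

Mismatches occur at site 11 (G→A), site 16 (G→A), site 19 (A→C).
p = 3/22 = 0.136364.
d = −0.75 · ln(1 − (4/3)·0.136364) = −0.75 · ln(0.818181) = −0.75 · (-0.200672) = 0.1505.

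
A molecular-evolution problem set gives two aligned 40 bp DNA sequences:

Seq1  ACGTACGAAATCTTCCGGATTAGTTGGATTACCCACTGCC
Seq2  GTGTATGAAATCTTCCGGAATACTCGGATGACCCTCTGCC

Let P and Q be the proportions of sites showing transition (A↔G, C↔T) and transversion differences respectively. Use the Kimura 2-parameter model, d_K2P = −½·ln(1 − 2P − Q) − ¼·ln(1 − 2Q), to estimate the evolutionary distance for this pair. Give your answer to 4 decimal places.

The sequences differ at positions 1 (A/G, transition), 2 (C/T, transition), 6 (C/T, transition), 20 (T/A, transversion), 23 (G/C, transversion), 25 (T/C, transition), 30 (T/G, transversion), 35 (A/T, transversion).
Of the 8 differences, 4 transitions and 4 transversions over 40 sites: P = 4/40 = 0.100000, Q = 4/40 = 0.100000.
d = −0.5·ln(0.700000) − 0.25·ln(0.800000) = −0.5·(-0.356675) − 0.25·(-0.223144) = 0.2341.

0.2341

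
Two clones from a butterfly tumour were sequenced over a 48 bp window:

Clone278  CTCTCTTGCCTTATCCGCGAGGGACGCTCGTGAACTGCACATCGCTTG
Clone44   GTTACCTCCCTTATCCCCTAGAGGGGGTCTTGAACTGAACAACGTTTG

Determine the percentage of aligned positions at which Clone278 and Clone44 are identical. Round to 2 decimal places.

68.75%

Mismatches occur at site 1 (C↔G), site 3 (C↔T), site 4 (T↔A), site 6 (T↔C), site 8 (G↔C), site 17 (G↔C), site 19 (G↔T), site 22 (G↔A), site 24 (A↔G), site 25 (C↔G), site 27 (C↔G), site 30 (G↔T), site 38 (C↔A), site 42 (T↔A), site 45 (C↔T).
33 of the 48 sites match, so the percent identity is 33/48 × 100 = 68.75%.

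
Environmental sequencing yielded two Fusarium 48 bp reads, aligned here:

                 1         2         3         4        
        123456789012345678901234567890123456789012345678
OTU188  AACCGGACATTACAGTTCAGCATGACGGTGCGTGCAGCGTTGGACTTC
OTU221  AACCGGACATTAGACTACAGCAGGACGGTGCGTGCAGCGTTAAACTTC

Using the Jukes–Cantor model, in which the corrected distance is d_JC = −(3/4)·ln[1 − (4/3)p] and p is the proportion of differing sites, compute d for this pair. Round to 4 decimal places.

0.1367

Mismatches occur at site 13 (C/G), site 15 (G/C), site 17 (T/A), site 23 (T/G), site 42 (G/A), site 43 (G/A).
p = 6/48 = 0.125000.
d = −0.75 · ln(1 − (4/3)·0.125000) = −0.75 · ln(0.833333) = −0.75 · (-0.182322) = 0.1367.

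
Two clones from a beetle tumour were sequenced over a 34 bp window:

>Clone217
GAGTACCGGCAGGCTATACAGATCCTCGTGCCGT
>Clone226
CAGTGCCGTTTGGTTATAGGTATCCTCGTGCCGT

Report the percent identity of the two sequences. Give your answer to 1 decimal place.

73.5%

Mismatches occur at site 1 (G→C), site 5 (A→G), site 9 (G→T), site 10 (C→T), site 11 (A→T), site 14 (C→T), site 19 (C→G), site 20 (A→G), site 21 (G→T).
25 of the 34 sites match, so the percent identity is 25/34 × 100 = 73.5%.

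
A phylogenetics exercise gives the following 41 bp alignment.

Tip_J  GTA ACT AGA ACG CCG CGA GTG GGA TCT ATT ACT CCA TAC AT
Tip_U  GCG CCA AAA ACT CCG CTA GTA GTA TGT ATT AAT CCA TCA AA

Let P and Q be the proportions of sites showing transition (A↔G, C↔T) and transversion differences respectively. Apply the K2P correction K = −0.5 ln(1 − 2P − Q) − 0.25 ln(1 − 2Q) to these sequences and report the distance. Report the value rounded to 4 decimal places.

0.4563

The sequences differ at positions 2 (T/C, transition), 3 (A/G, transition), 4 (A/C, transversion), 6 (T/A, transversion), 8 (G/A, transition), 12 (G/T, transversion), 17 (G/T, transversion), 21 (G/A, transition), 23 (G/T, transversion), 26 (C/G, transversion), 32 (C/A, transversion), 38 (A/C, transversion), 39 (C/A, transversion), 41 (T/A, transversion).
Of the 14 differences, 4 transitions and 10 transversions over 41 sites: P = 4/41 = 0.097561, Q = 10/41 = 0.243902.
d = −0.5·ln(0.560976) − 0.25·ln(0.512196) = −0.5·(-0.578077) − 0.25·(-0.669048) = 0.4563.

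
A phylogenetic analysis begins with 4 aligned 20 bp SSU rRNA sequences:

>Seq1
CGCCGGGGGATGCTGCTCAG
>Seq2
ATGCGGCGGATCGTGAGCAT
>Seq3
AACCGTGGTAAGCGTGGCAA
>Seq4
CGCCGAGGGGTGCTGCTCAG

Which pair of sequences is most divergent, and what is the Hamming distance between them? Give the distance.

Pairwise Hamming distances:
  Seq1 vs Seq2: 9
  Seq1 vs Seq3: 10
  Seq1 vs Seq4: 2
  Seq2 vs Seq3: 12
  Seq2 vs Seq4: 11
  Seq3 vs Seq4: 11
The largest is 12, between Seq2 and Seq3.

12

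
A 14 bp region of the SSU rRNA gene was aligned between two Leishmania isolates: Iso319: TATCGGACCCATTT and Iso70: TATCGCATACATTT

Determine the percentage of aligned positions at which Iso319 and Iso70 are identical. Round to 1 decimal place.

Mismatches occur at site 6 (G↔C), site 8 (C↔T), site 9 (C↔A).
11 of the 14 sites match, so the percent identity is 11/14 × 100 = 78.6%.

78.6%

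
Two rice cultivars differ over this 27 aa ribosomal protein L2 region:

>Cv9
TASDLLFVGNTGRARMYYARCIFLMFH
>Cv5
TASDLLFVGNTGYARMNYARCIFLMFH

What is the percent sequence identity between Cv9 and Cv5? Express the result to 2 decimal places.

92.59%

Differing sites — 13:R/Y; 17:Y/N.
25 of the 27 sites match, so the percent identity is 25/27 × 100 = 92.59%.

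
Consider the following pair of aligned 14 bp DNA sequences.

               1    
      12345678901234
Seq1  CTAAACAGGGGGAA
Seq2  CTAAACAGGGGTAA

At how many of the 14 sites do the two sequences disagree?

1

Differing sites — 12:G/T.
That gives 1 mismatch out of 14 aligned sites, so the Hamming distance is 1.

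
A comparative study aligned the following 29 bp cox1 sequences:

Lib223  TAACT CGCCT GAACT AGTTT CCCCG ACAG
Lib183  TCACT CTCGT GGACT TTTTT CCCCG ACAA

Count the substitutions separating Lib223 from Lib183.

7

The sequences differ at positions 2 (A/C), 7 (G/T), 9 (C/G), 12 (A/G), 16 (A/T), 17 (G/T), 29 (G/A).
That gives 7 mismatches out of 29 aligned sites, so the Hamming distance is 7.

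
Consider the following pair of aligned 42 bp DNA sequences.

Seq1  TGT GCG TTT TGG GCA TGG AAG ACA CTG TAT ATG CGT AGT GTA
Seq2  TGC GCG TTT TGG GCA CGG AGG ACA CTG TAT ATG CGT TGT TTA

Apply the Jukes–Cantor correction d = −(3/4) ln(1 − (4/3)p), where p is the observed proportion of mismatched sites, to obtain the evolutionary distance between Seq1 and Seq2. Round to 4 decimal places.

Mismatches occur at site 3 (T↔C), site 16 (T↔C), site 20 (A↔G), site 37 (A↔T), site 40 (G↔T).
p = 5/42 = 0.119048.
d = −0.75 · ln(1 − (4/3)·0.119048) = −0.75 · ln(0.841269) = −0.75 · (-0.172844) = 0.1296.

0.1296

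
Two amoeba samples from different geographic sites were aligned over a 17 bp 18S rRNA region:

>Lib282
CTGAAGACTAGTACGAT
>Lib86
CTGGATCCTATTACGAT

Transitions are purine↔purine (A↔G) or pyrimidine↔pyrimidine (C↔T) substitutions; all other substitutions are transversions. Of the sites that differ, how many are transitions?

1

The sequences differ at positions 4 (A/G, transition), 6 (G/T, transversion), 7 (A/C, transversion), 11 (G/T, transversion).
Of the 4 differences, 1 transition and 3 transversions, so the answer is 1.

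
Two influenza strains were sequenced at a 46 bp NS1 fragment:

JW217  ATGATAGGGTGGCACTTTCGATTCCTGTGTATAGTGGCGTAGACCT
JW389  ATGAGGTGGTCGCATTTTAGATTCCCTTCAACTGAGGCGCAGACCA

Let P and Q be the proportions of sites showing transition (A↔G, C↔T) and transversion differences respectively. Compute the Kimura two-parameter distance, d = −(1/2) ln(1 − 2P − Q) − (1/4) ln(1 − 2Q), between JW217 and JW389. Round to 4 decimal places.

0.4279

Differing sites — 5:T/G (Tv); 6:A/G (Ti); 7:G/T (Tv); 11:G/C (Tv); 15:C/T (Ti); 19:C/A (Tv); 26:T/C (Ti); 27:G/T (Tv); 29:G/C (Tv); 30:T/A (Tv); 32:T/C (Ti); 33:A/T (Tv); 35:T/A (Tv); 40:T/C (Ti); 46:T/A (Tv).
Of the 15 differences, 5 transitions and 10 transversions over 46 sites: P = 5/46 = 0.108696, Q = 10/46 = 0.217391.
d = −0.5·ln(0.565217) − 0.25·ln(0.565218) = −0.5·(-0.570546) − 0.25·(-0.570544) = 0.4279.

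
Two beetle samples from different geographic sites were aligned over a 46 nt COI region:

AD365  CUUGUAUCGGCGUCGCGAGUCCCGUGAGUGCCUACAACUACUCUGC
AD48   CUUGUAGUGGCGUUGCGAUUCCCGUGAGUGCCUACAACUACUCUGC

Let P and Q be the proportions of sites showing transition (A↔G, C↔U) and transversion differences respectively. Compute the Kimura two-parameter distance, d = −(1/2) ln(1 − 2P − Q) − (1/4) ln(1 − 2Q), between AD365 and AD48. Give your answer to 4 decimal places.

0.0926

Differing sites — 7:U/G (Tv); 8:C/U (Ti); 14:C/U (Ti); 19:G/U (Tv).
Of the 4 differences, 2 transitions and 2 transversions over 46 sites: P = 2/46 = 0.043478, Q = 2/46 = 0.043478.
d = −0.5·ln(0.869566) − 0.25·ln(0.913044) = −0.5·(-0.139761) − 0.25·(-0.090971) = 0.0926.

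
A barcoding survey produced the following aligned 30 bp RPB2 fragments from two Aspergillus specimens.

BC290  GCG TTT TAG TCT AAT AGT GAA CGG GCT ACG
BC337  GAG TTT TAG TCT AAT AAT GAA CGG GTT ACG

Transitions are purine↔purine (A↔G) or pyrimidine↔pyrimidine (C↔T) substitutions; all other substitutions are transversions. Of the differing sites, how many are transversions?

1

Mismatches occur at site 2 (C→A, transversion), site 17 (G→A, transition), site 26 (C→T, transition).
Of the 3 differences, 2 transitions and 1 transversion, so the answer is 1.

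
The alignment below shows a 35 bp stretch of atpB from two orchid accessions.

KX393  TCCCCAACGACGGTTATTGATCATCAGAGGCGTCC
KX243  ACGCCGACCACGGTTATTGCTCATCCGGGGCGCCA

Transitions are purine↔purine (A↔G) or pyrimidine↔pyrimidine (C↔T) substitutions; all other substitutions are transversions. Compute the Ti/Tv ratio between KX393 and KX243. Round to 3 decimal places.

Mismatches occur at site 1 (T→A, transversion), site 3 (C→G, transversion), site 6 (A→G, transition), site 9 (G→C, transversion), site 20 (A→C, transversion), site 26 (A→C, transversion), site 28 (A→G, transition), site 33 (T→C, transition), site 35 (C→A, transversion).
Of the 9 differences, 3 transitions and 6 transversions, so Ti/Tv = 3/6 = 0.500.

0.500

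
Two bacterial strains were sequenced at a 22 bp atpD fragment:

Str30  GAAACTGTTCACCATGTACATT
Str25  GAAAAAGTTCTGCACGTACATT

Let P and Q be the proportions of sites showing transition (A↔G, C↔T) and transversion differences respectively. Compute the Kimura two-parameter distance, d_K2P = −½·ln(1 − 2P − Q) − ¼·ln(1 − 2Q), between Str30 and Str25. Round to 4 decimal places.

The sequences differ at positions 5 (C/A, transversion), 6 (T/A, transversion), 11 (A/T, transversion), 12 (C/G, transversion), 15 (T/C, transition).
Of the 5 differences, 1 transition and 4 transversions over 22 sites: P = 1/22 = 0.045455, Q = 4/22 = 0.181818.
d = −0.5·ln(0.727272) − 0.25·ln(0.636364) = −0.5·(-0.318455) − 0.25·(-0.451985) = 0.2722.

0.2722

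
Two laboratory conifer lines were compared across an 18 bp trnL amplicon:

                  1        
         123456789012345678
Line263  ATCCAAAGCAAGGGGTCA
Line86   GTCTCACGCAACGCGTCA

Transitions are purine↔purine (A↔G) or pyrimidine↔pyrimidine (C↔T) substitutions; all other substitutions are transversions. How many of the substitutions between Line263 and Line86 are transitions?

2

The sequences differ at positions 1 (A/G, transition), 4 (C/T, transition), 5 (A/C, transversion), 7 (A/C, transversion), 12 (G/C, transversion), 14 (G/C, transversion).
Of the 6 differences, 2 transitions and 4 transversions, so the answer is 2.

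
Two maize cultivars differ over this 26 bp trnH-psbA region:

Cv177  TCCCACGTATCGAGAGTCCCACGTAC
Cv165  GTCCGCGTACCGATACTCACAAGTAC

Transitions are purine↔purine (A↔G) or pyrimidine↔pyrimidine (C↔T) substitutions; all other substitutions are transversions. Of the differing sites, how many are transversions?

The sequences differ at positions 1 (T/G, transversion), 2 (C/T, transition), 5 (A/G, transition), 10 (T/C, transition), 14 (G/T, transversion), 16 (G/C, transversion), 19 (C/A, transversion), 22 (C/A, transversion).
Of the 8 differences, 3 transitions and 5 transversions, so the answer is 5.

5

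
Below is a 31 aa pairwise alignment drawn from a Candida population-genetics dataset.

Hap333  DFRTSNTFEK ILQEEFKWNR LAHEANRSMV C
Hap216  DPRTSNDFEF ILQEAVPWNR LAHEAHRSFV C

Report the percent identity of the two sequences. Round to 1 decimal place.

74.2%

Differing sites — 2:F/P; 7:T/D; 10:K/F; 15:E/A; 16:F/V; 17:K/P; 26:N/H; 29:M/F.
23 of the 31 sites match, so the percent identity is 23/31 × 100 = 74.2%.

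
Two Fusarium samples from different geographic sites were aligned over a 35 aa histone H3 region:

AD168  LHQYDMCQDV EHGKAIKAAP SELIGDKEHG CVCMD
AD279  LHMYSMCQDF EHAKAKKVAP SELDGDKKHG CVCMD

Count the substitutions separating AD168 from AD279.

8

The sequences differ at positions 3 (Q/M), 5 (D/S), 10 (V/F), 13 (G/A), 16 (I/K), 18 (A/V), 24 (I/D), 28 (E/K).
That gives 8 mismatches out of 35 aligned sites, so the Hamming distance is 8.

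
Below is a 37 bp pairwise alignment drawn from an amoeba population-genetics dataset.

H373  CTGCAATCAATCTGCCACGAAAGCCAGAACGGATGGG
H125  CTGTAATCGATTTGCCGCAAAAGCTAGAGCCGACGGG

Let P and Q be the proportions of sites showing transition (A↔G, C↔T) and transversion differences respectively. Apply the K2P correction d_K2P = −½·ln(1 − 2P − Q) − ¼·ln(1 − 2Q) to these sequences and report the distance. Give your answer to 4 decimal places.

0.3215

The sequences differ at positions 4 (C/T, transition), 9 (A/G, transition), 12 (C/T, transition), 17 (A/G, transition), 19 (G/A, transition), 25 (C/T, transition), 29 (A/G, transition), 31 (G/C, transversion), 34 (T/C, transition).
Of the 9 differences, 8 transitions and 1 transversion over 37 sites: P = 8/37 = 0.216216, Q = 1/37 = 0.027027.
d = −0.5·ln(0.540541) − 0.25·ln(0.945946) = −0.5·(-0.615185) − 0.25·(-0.055570) = 0.3215.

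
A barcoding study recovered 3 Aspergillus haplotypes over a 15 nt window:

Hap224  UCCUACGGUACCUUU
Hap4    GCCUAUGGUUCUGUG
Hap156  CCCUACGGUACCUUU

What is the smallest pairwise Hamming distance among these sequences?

1

Pairwise Hamming distances:
  Hap224 vs Hap4: 6
  Hap224 vs Hap156: 1
  Hap4 vs Hap156: 6
The smallest is 1, between Hap224 and Hap156.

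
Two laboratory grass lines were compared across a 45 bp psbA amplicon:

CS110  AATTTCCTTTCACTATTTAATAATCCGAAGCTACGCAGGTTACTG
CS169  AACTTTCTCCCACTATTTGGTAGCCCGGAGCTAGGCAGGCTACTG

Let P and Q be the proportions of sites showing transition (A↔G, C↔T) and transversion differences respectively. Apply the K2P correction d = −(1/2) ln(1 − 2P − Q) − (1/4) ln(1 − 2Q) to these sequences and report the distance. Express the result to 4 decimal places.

0.3257

Differing sites — 3:T/C (Ti); 6:C/T (Ti); 9:T/C (Ti); 10:T/C (Ti); 19:A/G (Ti); 20:A/G (Ti); 23:A/G (Ti); 24:T/C (Ti); 28:A/G (Ti); 34:C/G (Tv); 40:T/C (Ti).
Of the 11 differences, 10 transitions and 1 transversion over 45 sites: P = 10/45 = 0.222222, Q = 1/45 = 0.022222.
d = −0.5·ln(0.533334) − 0.25·ln(0.955556) = −0.5·(-0.628607) − 0.25·(-0.045462) = 0.3257.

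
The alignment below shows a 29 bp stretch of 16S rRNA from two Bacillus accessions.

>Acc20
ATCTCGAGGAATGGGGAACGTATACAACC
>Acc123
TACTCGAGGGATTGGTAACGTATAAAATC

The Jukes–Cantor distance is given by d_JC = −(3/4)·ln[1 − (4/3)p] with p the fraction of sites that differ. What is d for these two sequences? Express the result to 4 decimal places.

0.2913

Differing sites — 1:A/T; 2:T/A; 10:A/G; 13:G/T; 16:G/T; 25:C/A; 28:C/T.
p = 7/29 = 0.241379.
d = −0.75 · ln(1 − (4/3)·0.241379) = −0.75 · ln(0.678161) = −0.75 · (-0.388371) = 0.2913.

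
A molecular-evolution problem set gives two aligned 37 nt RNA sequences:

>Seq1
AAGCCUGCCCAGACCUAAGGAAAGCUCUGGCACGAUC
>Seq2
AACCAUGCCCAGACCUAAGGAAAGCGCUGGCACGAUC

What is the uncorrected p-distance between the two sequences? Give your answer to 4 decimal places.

Mismatches occur at site 3 (G/C), site 5 (C/A), site 26 (U/G).
There are 3 differences over 37 sites, so p = 3/37 = 0.0811.

0.0811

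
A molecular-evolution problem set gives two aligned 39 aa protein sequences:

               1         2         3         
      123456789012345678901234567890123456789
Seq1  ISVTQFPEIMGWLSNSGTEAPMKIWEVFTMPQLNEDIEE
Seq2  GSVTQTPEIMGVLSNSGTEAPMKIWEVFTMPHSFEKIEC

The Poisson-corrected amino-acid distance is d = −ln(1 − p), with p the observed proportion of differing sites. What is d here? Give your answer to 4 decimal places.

The sequences differ at positions 1 (I/G), 6 (F/T), 12 (W/V), 32 (Q/H), 33 (L/S), 34 (N/F), 36 (D/K), 39 (E/C).
p = 8/39 = 0.205128.
d = −ln(1 − 0.205128) = −ln(0.794872) = 0.2296.

0.2296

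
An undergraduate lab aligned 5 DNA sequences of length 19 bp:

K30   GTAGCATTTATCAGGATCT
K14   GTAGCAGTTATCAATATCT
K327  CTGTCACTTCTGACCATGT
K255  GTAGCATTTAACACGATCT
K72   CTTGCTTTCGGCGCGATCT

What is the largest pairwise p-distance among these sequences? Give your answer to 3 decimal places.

0.579

Pairwise Hamming distances:
  K30 vs K14: 3
  K30 vs K327: 9
  K30 vs K255: 2
  K30 vs K72: 8
  K14 vs K327: 9
  K14 vs K255: 4
  K14 vs K72: 10
  K327 vs K255: 9
  K327 vs K72: 11
  K255 vs K72: 7
The largest is 11 mismatches, between K327 and K72; p = 11/19 = 0.579.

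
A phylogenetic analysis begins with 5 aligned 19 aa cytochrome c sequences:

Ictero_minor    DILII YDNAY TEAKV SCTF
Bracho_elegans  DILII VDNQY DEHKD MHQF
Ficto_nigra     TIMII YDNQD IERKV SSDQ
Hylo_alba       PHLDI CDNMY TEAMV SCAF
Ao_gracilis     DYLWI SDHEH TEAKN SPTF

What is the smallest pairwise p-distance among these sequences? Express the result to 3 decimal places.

Pairwise Hamming distances:
  Ictero_minor vs Bracho_elegans: 8
  Ictero_minor vs Ficto_nigra: 9
  Ictero_minor vs Hylo_alba: 7
  Ictero_minor vs Ao_gracilis: 8
  Bracho_elegans vs Ficto_nigra: 11
  Bracho_elegans vs Hylo_alba: 12
  Bracho_elegans vs Ao_gracilis: 12
  Ficto_nigra vs Hylo_alba: 13
  Ficto_nigra vs Ao_gracilis: 14
  Hylo_alba vs Ao_gracilis: 11
The smallest is 7 mismatches, between Ictero_minor and Hylo_alba; p = 7/19 = 0.368.

0.368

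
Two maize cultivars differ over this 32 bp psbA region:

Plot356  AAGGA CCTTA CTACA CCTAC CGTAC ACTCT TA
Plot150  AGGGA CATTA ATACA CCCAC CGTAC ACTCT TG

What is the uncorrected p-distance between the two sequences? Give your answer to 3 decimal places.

Mismatches occur at site 2 (A/G), site 7 (C/A), site 11 (C/A), site 18 (T/C), site 32 (A/G).
There are 5 differences over 32 sites, so p = 5/32 = 0.156.

0.156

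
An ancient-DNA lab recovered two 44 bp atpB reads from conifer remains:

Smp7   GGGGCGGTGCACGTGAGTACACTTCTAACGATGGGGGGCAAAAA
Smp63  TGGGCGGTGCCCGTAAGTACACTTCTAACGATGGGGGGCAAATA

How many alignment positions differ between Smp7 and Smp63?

The sequences differ at positions 1 (G/T), 11 (A/C), 15 (G/A), 43 (A/T).
That gives 4 mismatches out of 44 aligned sites, so the Hamming distance is 4.

4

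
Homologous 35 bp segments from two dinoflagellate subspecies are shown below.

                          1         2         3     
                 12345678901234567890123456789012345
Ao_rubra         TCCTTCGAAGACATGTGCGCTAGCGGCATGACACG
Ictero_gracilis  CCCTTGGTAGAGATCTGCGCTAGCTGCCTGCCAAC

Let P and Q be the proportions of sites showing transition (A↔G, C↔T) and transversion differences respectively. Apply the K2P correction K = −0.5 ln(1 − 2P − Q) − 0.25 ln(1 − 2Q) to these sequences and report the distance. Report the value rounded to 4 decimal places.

Mismatches occur at site 1 (T↔C, transition), site 6 (C↔G, transversion), site 8 (A↔T, transversion), site 12 (C↔G, transversion), site 15 (G↔C, transversion), site 25 (G↔T, transversion), site 28 (A↔C, transversion), site 31 (A↔C, transversion), site 34 (C↔A, transversion), site 35 (G↔C, transversion).
Of the 10 differences, 1 transition and 9 transversions over 35 sites: P = 1/35 = 0.028571, Q = 9/35 = 0.257143.
d = −0.5·ln(0.685715) − 0.25·ln(0.485714) = −0.5·(-0.377293) − 0.25·(-0.722135) = 0.3692.

0.3692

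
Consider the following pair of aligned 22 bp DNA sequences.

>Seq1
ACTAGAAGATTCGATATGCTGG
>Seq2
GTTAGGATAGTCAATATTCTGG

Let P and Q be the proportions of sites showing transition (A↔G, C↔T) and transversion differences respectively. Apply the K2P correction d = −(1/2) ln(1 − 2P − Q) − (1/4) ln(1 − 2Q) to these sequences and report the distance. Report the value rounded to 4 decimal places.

The sequences differ at positions 1 (A/G, transition), 2 (C/T, transition), 6 (A/G, transition), 8 (G/T, transversion), 10 (T/G, transversion), 13 (G/A, transition), 18 (G/T, transversion).
Of the 7 differences, 4 transitions and 3 transversions over 22 sites: P = 4/22 = 0.181818, Q = 3/22 = 0.136364.
d = −0.5·ln(0.500000) − 0.25·ln(0.727272) = −0.5·(-0.693147) − 0.25·(-0.318455) = 0.4262.

0.4262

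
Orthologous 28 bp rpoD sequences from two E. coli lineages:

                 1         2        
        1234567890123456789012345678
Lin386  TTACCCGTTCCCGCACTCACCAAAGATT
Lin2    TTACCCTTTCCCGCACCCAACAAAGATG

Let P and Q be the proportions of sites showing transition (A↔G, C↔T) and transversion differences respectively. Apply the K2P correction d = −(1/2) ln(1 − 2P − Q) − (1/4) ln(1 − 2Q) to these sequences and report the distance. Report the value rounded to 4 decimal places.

0.1586

The sequences differ at positions 7 (G/T, transversion), 17 (T/C, transition), 20 (C/A, transversion), 28 (T/G, transversion).
Of the 4 differences, 1 transition and 3 transversions over 28 sites: P = 1/28 = 0.035714, Q = 3/28 = 0.107143.
d = −0.5·ln(0.821429) − 0.25·ln(0.785714) = −0.5·(-0.196710) − 0.25·(-0.241162) = 0.1586.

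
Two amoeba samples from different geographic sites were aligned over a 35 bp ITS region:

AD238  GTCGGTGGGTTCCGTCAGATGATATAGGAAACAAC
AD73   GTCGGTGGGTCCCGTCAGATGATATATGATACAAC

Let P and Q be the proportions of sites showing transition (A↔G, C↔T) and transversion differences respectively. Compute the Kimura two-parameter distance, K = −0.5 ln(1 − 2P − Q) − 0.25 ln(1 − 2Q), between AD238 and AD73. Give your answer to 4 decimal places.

The sequences differ at positions 11 (T/C, transition), 27 (G/T, transversion), 30 (A/T, transversion).
Of the 3 differences, 1 transition and 2 transversions over 35 sites: P = 1/35 = 0.028571, Q = 2/35 = 0.057143.
d = −0.5·ln(0.885715) − 0.25·ln(0.885714) = −0.5·(-0.121360) − 0.25·(-0.121361) = 0.0910.

0.0910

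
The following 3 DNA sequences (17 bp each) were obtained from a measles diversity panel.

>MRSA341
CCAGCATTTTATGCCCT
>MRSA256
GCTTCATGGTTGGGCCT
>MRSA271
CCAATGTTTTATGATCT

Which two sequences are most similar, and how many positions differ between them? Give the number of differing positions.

Pairwise Hamming distances:
  MRSA341 vs MRSA256: 8
  MRSA341 vs MRSA271: 5
  MRSA256 vs MRSA271: 11
The smallest is 5, between MRSA341 and MRSA271.

5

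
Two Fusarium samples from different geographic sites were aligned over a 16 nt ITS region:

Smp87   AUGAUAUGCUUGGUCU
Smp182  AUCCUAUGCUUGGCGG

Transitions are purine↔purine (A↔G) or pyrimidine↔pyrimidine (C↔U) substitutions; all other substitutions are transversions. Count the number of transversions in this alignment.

Differing sites — 3:G/C (Tv); 4:A/C (Tv); 14:U/C (Ti); 15:C/G (Tv); 16:U/G (Tv).
Of the 5 differences, 1 transition and 4 transversions, so the answer is 4.

4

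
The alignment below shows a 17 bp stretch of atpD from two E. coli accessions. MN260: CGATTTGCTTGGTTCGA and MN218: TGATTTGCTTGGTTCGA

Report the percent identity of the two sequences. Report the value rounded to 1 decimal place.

The sequences differ at position 1 (C/T).
16 of the 17 sites match, so the percent identity is 16/17 × 100 = 94.1%.

94.1%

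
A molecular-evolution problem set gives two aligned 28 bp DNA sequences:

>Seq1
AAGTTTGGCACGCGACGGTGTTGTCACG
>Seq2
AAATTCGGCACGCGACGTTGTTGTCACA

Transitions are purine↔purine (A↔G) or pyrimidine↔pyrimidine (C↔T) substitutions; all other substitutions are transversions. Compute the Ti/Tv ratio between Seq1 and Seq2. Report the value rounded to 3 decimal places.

The sequences differ at positions 3 (G/A, transition), 6 (T/C, transition), 18 (G/T, transversion), 28 (G/A, transition).
Of the 4 differences, 3 transitions and 1 transversion, so Ti/Tv = 3/1 = 3.000.

3.000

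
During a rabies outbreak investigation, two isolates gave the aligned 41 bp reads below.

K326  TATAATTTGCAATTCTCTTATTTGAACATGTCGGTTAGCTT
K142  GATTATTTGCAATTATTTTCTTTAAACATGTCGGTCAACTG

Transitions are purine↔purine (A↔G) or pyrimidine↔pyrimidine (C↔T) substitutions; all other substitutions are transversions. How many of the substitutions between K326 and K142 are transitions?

4

Differing sites — 1:T/G (Tv); 4:A/T (Tv); 15:C/A (Tv); 17:C/T (Ti); 20:A/C (Tv); 24:G/A (Ti); 36:T/C (Ti); 38:G/A (Ti); 41:T/G (Tv).
Of the 9 differences, 4 transitions and 5 transversions, so the answer is 4.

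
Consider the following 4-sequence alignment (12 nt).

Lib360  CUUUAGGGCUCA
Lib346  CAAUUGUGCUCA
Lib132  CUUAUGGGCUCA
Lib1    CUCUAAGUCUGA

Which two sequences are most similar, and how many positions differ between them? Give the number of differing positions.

Pairwise Hamming distances:
  Lib360 vs Lib346: 4
  Lib360 vs Lib132: 2
  Lib360 vs Lib1: 4
  Lib346 vs Lib132: 4
  Lib346 vs Lib1: 7
  Lib132 vs Lib1: 6
The smallest is 2, between Lib360 and Lib132.

2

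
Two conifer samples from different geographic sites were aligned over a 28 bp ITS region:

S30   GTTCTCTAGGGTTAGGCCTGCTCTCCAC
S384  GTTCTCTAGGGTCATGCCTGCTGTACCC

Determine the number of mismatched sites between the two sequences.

5

Differing sites — 13:T/C; 15:G/T; 23:C/G; 25:C/A; 27:A/C.
That gives 5 mismatches out of 28 aligned sites, so the Hamming distance is 5.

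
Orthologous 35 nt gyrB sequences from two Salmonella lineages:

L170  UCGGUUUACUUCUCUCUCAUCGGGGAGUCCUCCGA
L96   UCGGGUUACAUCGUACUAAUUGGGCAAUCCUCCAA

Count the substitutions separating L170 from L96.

Differing sites — 5:U/G; 10:U/A; 13:U/G; 14:C/U; 15:U/A; 18:C/A; 21:C/U; 25:G/C; 27:G/A; 34:G/A.
That gives 10 mismatches out of 35 aligned sites, so the Hamming distance is 10.

10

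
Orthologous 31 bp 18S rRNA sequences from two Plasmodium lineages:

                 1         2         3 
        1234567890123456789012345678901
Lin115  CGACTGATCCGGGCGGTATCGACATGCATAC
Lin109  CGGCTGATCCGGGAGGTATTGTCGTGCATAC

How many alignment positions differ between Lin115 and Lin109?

Mismatches occur at site 3 (A/G), site 14 (C/A), site 20 (C/T), site 22 (A/T), site 24 (A/G).
That gives 5 mismatches out of 31 aligned sites, so the Hamming distance is 5.

5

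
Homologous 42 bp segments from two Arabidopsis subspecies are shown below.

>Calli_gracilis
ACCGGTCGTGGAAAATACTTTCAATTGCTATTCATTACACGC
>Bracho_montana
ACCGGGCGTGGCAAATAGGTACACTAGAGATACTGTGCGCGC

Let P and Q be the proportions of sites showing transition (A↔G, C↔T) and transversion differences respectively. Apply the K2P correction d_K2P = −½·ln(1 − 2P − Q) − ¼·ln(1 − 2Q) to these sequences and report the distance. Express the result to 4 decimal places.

0.4516

The sequences differ at positions 6 (T/G, transversion), 12 (A/C, transversion), 18 (C/G, transversion), 19 (T/G, transversion), 21 (T/A, transversion), 24 (A/C, transversion), 26 (T/A, transversion), 28 (C/A, transversion), 29 (T/G, transversion), 32 (T/A, transversion), 34 (A/T, transversion), 35 (T/G, transversion), 37 (A/G, transition), 39 (A/G, transition).
Of the 14 differences, 2 transitions and 12 transversions over 42 sites: P = 2/42 = 0.047619, Q = 12/42 = 0.285714.
d = −0.5·ln(0.619048) − 0.25·ln(0.428572) = −0.5·(-0.479572) − 0.25·(-0.847297) = 0.4516.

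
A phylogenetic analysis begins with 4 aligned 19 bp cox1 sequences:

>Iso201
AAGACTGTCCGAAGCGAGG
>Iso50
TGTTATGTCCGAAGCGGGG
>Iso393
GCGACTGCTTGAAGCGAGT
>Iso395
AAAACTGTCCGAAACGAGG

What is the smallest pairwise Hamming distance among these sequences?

Pairwise Hamming distances:
  Iso201 vs Iso50: 6
  Iso201 vs Iso393: 6
  Iso201 vs Iso395: 2
  Iso50 vs Iso393: 10
  Iso50 vs Iso395: 7
  Iso393 vs Iso395: 8
The smallest is 2, between Iso201 and Iso395.

2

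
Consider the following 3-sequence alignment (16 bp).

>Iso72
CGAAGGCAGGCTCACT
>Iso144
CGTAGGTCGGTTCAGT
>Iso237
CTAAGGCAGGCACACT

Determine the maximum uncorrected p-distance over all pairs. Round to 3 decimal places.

0.438

Pairwise Hamming distances:
  Iso72 vs Iso144: 5
  Iso72 vs Iso237: 2
  Iso144 vs Iso237: 7
The largest is 7 mismatches, between Iso144 and Iso237; p = 7/16 = 0.438.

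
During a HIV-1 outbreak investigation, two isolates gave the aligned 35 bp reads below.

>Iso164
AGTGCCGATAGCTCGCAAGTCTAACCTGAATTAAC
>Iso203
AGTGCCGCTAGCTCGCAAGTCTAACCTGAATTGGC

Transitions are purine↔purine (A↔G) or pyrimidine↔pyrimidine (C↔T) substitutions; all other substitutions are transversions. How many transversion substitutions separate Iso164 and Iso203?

1

Differing sites — 8:A/C (Tv); 33:A/G (Ti); 34:A/G (Ti).
Of the 3 differences, 2 transitions and 1 transversion, so the answer is 1.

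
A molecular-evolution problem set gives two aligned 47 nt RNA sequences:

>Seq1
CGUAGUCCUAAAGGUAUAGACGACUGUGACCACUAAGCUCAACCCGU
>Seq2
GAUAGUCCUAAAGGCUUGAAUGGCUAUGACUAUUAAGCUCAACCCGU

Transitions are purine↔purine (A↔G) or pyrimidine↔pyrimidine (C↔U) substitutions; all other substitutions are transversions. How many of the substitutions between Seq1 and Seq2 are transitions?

Mismatches occur at site 1 (C/G, transversion), site 2 (G/A, transition), site 15 (U/C, transition), site 16 (A/U, transversion), site 18 (A/G, transition), site 19 (G/A, transition), site 21 (C/U, transition), site 23 (A/G, transition), site 26 (G/A, transition), site 31 (C/U, transition), site 33 (C/U, transition).
Of the 11 differences, 9 transitions and 2 transversions, so the answer is 9.

9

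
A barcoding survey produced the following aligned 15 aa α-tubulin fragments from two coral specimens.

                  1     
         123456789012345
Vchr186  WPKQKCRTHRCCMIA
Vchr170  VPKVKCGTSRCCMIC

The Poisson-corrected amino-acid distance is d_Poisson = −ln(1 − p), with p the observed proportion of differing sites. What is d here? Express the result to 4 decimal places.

Differing sites — 1:W/V; 4:Q/V; 7:R/G; 9:H/S; 15:A/C.
p = 5/15 = 0.333333.
d = −ln(1 − 0.333333) = −ln(0.666667) = 0.4055.

0.4055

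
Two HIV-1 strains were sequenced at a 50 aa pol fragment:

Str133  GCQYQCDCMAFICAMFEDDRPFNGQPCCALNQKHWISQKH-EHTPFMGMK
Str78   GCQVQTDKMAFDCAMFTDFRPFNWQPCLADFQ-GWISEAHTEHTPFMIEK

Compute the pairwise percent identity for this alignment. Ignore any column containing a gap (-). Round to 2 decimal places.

Excluding the 2 gap columns leaves 48 comparable sites.
Differing sites — 4:Y/V; 6:C/T; 8:C/K; 12:I/D; 17:E/T; 19:D/F; 24:G/W; 28:C/L; 30:L/D; 31:N/F; 34:H/G; 38:Q/E; 39:K/A; 48:G/I; 49:M/E.
33 of the 48 comparable sites match, so the percent identity is 33/48 × 100 = 68.75%.

68.75%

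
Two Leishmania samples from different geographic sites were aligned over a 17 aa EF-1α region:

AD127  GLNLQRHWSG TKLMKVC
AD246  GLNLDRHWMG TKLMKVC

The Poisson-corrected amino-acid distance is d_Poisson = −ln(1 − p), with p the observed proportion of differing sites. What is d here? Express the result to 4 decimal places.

Mismatches occur at site 5 (Q→D), site 9 (S→M).
p = 2/17 = 0.117647.
d = −ln(1 − 0.117647) = −ln(0.882353) = 0.1252.

0.1252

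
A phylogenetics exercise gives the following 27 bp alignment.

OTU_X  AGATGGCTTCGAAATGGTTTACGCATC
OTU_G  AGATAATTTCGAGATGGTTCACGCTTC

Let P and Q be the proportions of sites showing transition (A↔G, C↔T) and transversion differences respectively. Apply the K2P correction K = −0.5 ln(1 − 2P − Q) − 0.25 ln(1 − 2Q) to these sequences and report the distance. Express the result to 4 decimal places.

Differing sites — 5:G/A (Ti); 6:G/A (Ti); 7:C/T (Ti); 13:A/G (Ti); 20:T/C (Ti); 25:A/T (Tv).
Of the 6 differences, 5 transitions and 1 transversion over 27 sites: P = 5/27 = 0.185185, Q = 1/27 = 0.037037.
d = −0.5·ln(0.592593) − 0.25·ln(0.925926) = −0.5·(-0.523247) − 0.25·(-0.076961) = 0.2809.

0.2809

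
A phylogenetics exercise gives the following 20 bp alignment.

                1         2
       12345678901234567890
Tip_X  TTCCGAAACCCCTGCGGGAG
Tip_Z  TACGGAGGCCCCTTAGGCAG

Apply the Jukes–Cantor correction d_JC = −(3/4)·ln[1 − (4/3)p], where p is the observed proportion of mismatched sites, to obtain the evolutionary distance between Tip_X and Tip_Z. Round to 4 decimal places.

Mismatches occur at site 2 (T→A), site 4 (C→G), site 7 (A→G), site 8 (A→G), site 14 (G→T), site 15 (C→A), site 18 (G→C).
p = 7/20 = 0.350000.
d = −0.75 · ln(1 − (4/3)·0.350000) = −0.75 · ln(0.533333) = −0.75 · (-0.628609) = 0.4715.

0.4715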